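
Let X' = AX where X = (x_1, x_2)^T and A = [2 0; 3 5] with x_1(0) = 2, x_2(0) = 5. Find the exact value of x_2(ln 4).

7136

A = [[2,0],[3,5]]; eigenvalues λ = 2, 5.
Eigenvectors: (-1,1) for λ=2, (0,1) for λ=5.
From the initial condition, c_1 = -2, c_2 = 7.
x_2(ln 4) = (-2)(4^2)(1) + (7)(4^5)(1) = 7136.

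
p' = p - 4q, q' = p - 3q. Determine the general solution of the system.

p(t) = 2C_1e^(-t) + 2C_2te^(-t) - 3C_2e^(-t), q(t) = C_1e^(-t) + C_2te^(-t) - 2C_2e^(-t)

Coefficient matrix A = [[1, -4], [1, -3]].
Characteristic polynomial det(A - λI) = λ^2 + 2λ + 1 = 0.
Single eigenvalue λ = -1 with algebraic multiplicity 2.
Eigenvector v = (2,1); generalized eigenvector w with (A-λI)w=v is (-3,-2).
General solution: e^(-t)[C_1·v + C_2·(t·v + w)].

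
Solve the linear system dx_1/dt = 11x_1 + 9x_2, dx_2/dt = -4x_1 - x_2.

x_1(t) = 3c_1e^(5t) + 3c_2te^(5t) - c_2e^(5t), x_2(t) = -2c_1e^(5t) - 2c_2te^(5t) + c_2e^(5t)

Coefficient matrix A = [[11, 9], [-4, -1]].
Characteristic polynomial det(A - λI) = λ^2 - 10λ + 25 = 0.
Single eigenvalue λ = 5 with algebraic multiplicity 2.
Eigenvector v = (3,-2); generalized eigenvector w with (A-λI)w=v is (-1,1).
General solution: e^(5t)[c_1·v + c_2·(t·v + w)].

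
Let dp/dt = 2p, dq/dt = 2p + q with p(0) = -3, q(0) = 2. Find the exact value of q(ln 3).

A = [[2,0],[2,1]]; eigenvalues λ = 2, 1.
Eigenvectors: (-1,-2) for λ=2, (0,1) for λ=1.
From the initial condition, c_1 = 3, c_2 = 8.
q(ln 3) = (3)(3^2)(-2) + (8)(3^1)(1) = -30.

-30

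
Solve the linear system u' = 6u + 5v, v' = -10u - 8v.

Coefficient matrix A = [[6, 5], [-10, -8]].
Characteristic polynomial det(A - λI) = λ^2 + 2λ + 2 = 0.
Eigenvalues λ = -1 ± i (complex conjugate pair).
For λ=-1+i: an eigenvector is (-2,3) - i(1,-1) = (-2 - i, 3 + i).
A real fundamental pair from Re and Im of e^((-1+i)t)v: X_1 = e^(-t)(cos(t)·(-2,3) + sin(t)·(1,-1)), X_2 = e^(-t)(sin(t)·(-2,3) - cos(t)·(1,-1)).
General solution: C_1X_1 + C_2X_2.

u(t) = C_1e^(-t)sin(t) - 2C_1e^(-t)cos(t) - 2C_2e^(-t)sin(t) - C_2e^(-t)cos(t), v(t) = -C_1e^(-t)sin(t) + 3C_1e^(-t)cos(t) + 3C_2e^(-t)sin(t) + C_2e^(-t)cos(t)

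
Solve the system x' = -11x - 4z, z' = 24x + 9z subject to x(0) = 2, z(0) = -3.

Coefficient matrix A = [[-11, -4], [24, 9]].
Characteristic polynomial det(A - λI) = λ^2 + 2λ - 3 = 0.
Eigenvalues λ = 1, -3.
For λ=1: (A-λI) row 1 is [-12, -4], so an eigenvector is (1, -3).
For λ=-3: (A-λI) row 1 is [-8, -4], so an eigenvector is (-1, 2).
General solution: K_1e^(t)(1,-3) + K_2e^(-3t)(-1,2).
Applying x(0)=2, z(0)=-3 gives K_1=-1, K_2=-3.

x(t) = -e^(t) + 3e^(-3t), z(t) = 3e^(t) - 6e^(-3t)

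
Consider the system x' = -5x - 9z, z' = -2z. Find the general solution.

x(t) = C_1e^(-5t) + 3C_2e^(-2t), z(t) = -C_2e^(-2t)

Coefficient matrix A = [[-5, -9], [0, -2]].
Characteristic polynomial det(A - λI) = λ^2 + 7λ + 10 = 0.
Eigenvalues λ = -5, -2.
For λ=-5: (A-λI) row 1 is [0, -9], so an eigenvector is (1, 0).
For λ=-2: (A-λI) row 1 is [-3, -9], so an eigenvector is (3, -1).
General solution: C_1e^(-5t)(1,0) + C_2e^(-2t)(3,-1).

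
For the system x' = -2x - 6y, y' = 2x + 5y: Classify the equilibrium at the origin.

A = [[-2,-6],[2,5]]; det(A-λI) = λ^2 - 3λ + 2.
λ = 2, 1: both positive.

unstable node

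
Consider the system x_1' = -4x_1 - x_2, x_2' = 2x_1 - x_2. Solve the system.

x_1(t) = -C_1e^(-3t) + C_2e^(-2t), x_2(t) = C_1e^(-3t) - 2C_2e^(-2t)

Coefficient matrix A = [[-4, -1], [2, -1]].
Characteristic polynomial det(A - λI) = λ^2 + 5λ + 6 = 0.
Eigenvalues λ = -3, -2.
For λ=-3: (A-λI) row 1 is [-1, -1], so an eigenvector is (-1, 1).
For λ=-2: (A-λI) row 1 is [-2, -1], so an eigenvector is (1, -2).
General solution: C_1e^(-3t)(-1,1) + C_2e^(-2t)(1,-2).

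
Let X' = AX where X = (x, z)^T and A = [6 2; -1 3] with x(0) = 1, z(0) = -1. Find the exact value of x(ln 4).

256

A = [[6,2],[-1,3]]; eigenvalues λ = 5, 4.
Eigenvectors: (-2,1) for λ=5, (-1,1) for λ=4.
From the initial condition, c_1 = 0, c_2 = -1.
x(ln 4) = (0)(4^5)(-2) + (-1)(4^4)(-1) = 256.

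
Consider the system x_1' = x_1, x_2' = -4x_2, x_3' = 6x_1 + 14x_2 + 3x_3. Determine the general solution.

x_1(t) = C_1e^(t), x_2(t) = C_2e^(-4t), x_3(t) = -3C_1e^(t) - 2C_2e^(-4t) + C_3e^(3t)

Coefficient matrix A = [[1, 0, 0], [0, -4, 0], [6, 14, 3]].
det(A - λI) = 0 gives eigenvalues λ = 1, -4, 3.
For λ=1: eigenvector (1,0,-3).
For λ=-4: eigenvector (0,1,-2).
For λ=3: eigenvector (0,0,1).
General solution: C_1e^(t)(1,0,-3) + C_2e^(-4t)(0,1,-2) + C_3e^(3t)(0,0,1).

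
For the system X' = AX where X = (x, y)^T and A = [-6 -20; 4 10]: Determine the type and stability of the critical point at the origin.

unstable spiral

A = [[-6,-20],[4,10]]; det(A-λI) = λ^2 - 4λ + 20.
λ = 2 ± 4i: positive real part.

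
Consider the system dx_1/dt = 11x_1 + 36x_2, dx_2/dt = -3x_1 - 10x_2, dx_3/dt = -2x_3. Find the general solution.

Coefficient matrix A = [[11, 36, 0], [-3, -10, 0], [0, 0, -2]].
det(A - λI) = 0 gives eigenvalues λ = -2, 2, -1.
For λ=-2: eigenvector (0,0,1).
For λ=2: eigenvector (4,-1,0).
For λ=-1: eigenvector (3,-1,0).
General solution: c_1e^(-2t)(0,0,1) + c_2e^(2t)(4,-1,0) + c_3e^(-t)(3,-1,0).

x_1(t) = 4c_2e^(2t) + 3c_3e^(-t), x_2(t) = -c_2e^(2t) - c_3e^(-t), x_3(t) = c_1e^(-2t)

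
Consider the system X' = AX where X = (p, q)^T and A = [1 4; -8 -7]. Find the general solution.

p(t) = C_1e^(-3t)sin(4t) - C_2e^(-3t)cos(4t), q(t) = -C_1e^(-3t)sin(4t) + C_1e^(-3t)cos(4t) + C_2e^(-3t)sin(4t) + C_2e^(-3t)cos(4t)

Coefficient matrix A = [[1, 4], [-8, -7]].
Characteristic polynomial det(A - λI) = λ^2 + 6λ + 25 = 0.
Eigenvalues λ = -3 ± 4i (complex conjugate pair).
For λ=-3+4i: an eigenvector is (0,1) - i(1,-1) = (0 - i, 1 + i).
A real fundamental pair from Re and Im of e^((-3+4i)t)v: X_1 = e^(-3t)(cos(4t)·(0,1) + sin(4t)·(1,-1)), X_2 = e^(-3t)(sin(4t)·(0,1) - cos(4t)·(1,-1)).
General solution: C_1X_1 + C_2X_2.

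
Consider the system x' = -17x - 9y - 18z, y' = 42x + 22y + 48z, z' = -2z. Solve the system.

x(t) = 3c_1e^(4t) + c_2e^(t), y(t) = -7c_1e^(4t) - 2c_2e^(t) - 2c_3e^(-2t), z(t) = c_3e^(-2t)

Coefficient matrix A = [[-17, -9, -18], [42, 22, 48], [0, 0, -2]].
det(A - λI) = 0 gives eigenvalues λ = 4, 1, -2.
For λ=4: eigenvector (3,-7,0).
For λ=1: eigenvector (1,-2,0).
For λ=-2: eigenvector (0,-2,1).
General solution: c_1e^(4t)(3,-7,0) + c_2e^(t)(1,-2,0) + c_3e^(-2t)(0,-2,1).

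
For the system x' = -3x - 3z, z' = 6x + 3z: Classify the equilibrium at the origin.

A = [[-3,-3],[6,3]]; det(A-λI) = λ^2 + 9.
λ = 0 ± 3i: zero real part.

center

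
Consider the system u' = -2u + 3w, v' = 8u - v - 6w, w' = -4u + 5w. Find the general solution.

u(t) = -3K_1e^(2t) + K_3e^(t), v(t) = K_2e^(-t) + K_3e^(t), w(t) = -4K_1e^(2t) + K_3e^(t)

Coefficient matrix A = [[-2, 0, 3], [8, -1, -6], [-4, 0, 5]].
det(A - λI) = 0 gives eigenvalues λ = 2, -1, 1.
For λ=2: eigenvector (-3,0,-4).
For λ=-1: eigenvector (0,1,0).
For λ=1: eigenvector (1,1,1).
General solution: K_1e^(2t)(-3,0,-4) + K_2e^(-t)(0,1,0) + K_3e^(t)(1,1,1).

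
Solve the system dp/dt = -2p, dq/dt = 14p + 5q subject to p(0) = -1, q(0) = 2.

Coefficient matrix A = [[-2, 0], [14, 5]].
Characteristic polynomial det(A - λI) = λ^2 - 3λ - 10 = 0.
Eigenvalues λ = 5, -2.
For λ=5: (A-λI) row 1 is [-7, 0], so an eigenvector is (0, -1).
For λ=-2: (A-λI) row 2 is [14, 7], so an eigenvector is (1, -2).
General solution: C_1e^(5t)(0,-1) + C_2e^(-2t)(1,-2).
Applying p(0)=-1, q(0)=2 gives C_1=0, C_2=-1.

p(t) = -e^(-2t), q(t) = 2e^(-2t)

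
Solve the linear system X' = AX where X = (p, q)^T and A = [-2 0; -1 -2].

Coefficient matrix A = [[-2, 0], [-1, -2]].
Characteristic polynomial det(A - λI) = λ^2 + 4λ + 4 = 0.
Single eigenvalue λ = -2 with algebraic multiplicity 2.
Eigenvector v = (0,-1); generalized eigenvector w with (A-λI)w=v is (1,-3).
General solution: e^(-2t)[c_1·v + c_2·(t·v + w)].

p(t) = c_2e^(-2t), q(t) = -c_1e^(-2t) - c_2te^(-2t) - 3c_2e^(-2t)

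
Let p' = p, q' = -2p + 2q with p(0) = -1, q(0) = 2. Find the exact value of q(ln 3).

30

A = [[1,0],[-2,2]]; eigenvalues λ = 2, 1.
Eigenvectors: (0,-1) for λ=2, (1,2) for λ=1.
From the initial condition, c_1 = -4, c_2 = -1.
q(ln 3) = (-4)(3^2)(-1) + (-1)(3^1)(2) = 30.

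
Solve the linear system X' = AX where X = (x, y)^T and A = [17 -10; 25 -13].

x(t) = K_1e^(2t)sin(5t) - K_1e^(2t)cos(5t) - K_2e^(2t)sin(5t) - K_2e^(2t)cos(5t), y(t) = K_1e^(2t)sin(5t) - 2K_1e^(2t)cos(5t) - 2K_2e^(2t)sin(5t) - K_2e^(2t)cos(5t)

Coefficient matrix A = [[17, -10], [25, -13]].
Characteristic polynomial det(A - λI) = λ^2 - 4λ + 29 = 0.
Eigenvalues λ = 2 ± 5i (complex conjugate pair).
For λ=2+5i: an eigenvector is (-1,-2) - i(1,1) = (-1 - i, -2 - i).
A real fundamental pair from Re and Im of e^((2+5i)t)v: X_1 = e^(2t)(cos(5t)·(-1,-2) + sin(5t)·(1,1)), X_2 = e^(2t)(sin(5t)·(-1,-2) - cos(5t)·(1,1)).
General solution: K_1X_1 + K_2X_2.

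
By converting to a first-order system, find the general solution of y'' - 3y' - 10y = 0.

y(t) = c_1e^(5t) + c_2e^(-2t)

Let x_1 = y, x_2 = y'. Then x_1' = x_2 and x_2' = 10x_1 + 3x_2.
A = [[0,1],[10,3]]; det(A-λI) = λ^2 - 3λ - 10.
Eigenvalues λ = 5, -2 with eigenvectors (1,5), (1,-2).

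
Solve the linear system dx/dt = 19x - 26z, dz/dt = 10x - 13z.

x(t) = -3c_1e^(3t)sin(2t) - 2c_1e^(3t)cos(2t) - 2c_2e^(3t)sin(2t) + 3c_2e^(3t)cos(2t), z(t) = -2c_1e^(3t)sin(2t) - c_1e^(3t)cos(2t) - c_2e^(3t)sin(2t) + 2c_2e^(3t)cos(2t)

Coefficient matrix A = [[19, -26], [10, -13]].
Characteristic polynomial det(A - λI) = λ^2 - 6λ + 13 = 0.
Eigenvalues λ = 3 ± 2i (complex conjugate pair).
For λ=3+2i: an eigenvector is (-2,-1) - i(-3,-2) = (-2 + 3i, -1 + 2i).
A real fundamental pair from Re and Im of e^((3+2i)t)v: X_1 = e^(3t)(cos(2t)·(-2,-1) + sin(2t)·(-3,-2)), X_2 = e^(3t)(sin(2t)·(-2,-1) - cos(2t)·(-3,-2)).
General solution: c_1X_1 + c_2X_2.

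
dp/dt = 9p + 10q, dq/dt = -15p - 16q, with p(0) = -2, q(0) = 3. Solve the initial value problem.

p(t) = -2e^(-6t), q(t) = 3e^(-6t)

Coefficient matrix A = [[9, 10], [-15, -16]].
Characteristic polynomial det(A - λI) = λ^2 + 7λ + 6 = 0.
Eigenvalues λ = -1, -6.
For λ=-1: (A-λI) row 1 is [10, 10], so an eigenvector is (1, -1).
For λ=-6: (A-λI) row 1 is [15, 10], so an eigenvector is (-2, 3).
General solution: C_1e^(-t)(1,-1) + C_2e^(-6t)(-2,3).
Applying p(0)=-2, q(0)=3 gives C_1=0, C_2=1.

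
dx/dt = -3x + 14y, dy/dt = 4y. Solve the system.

x(t) = 2c_1e^(4t) - c_2e^(-3t), y(t) = c_1e^(4t)

Coefficient matrix A = [[-3, 14], [0, 4]].
Characteristic polynomial det(A - λI) = λ^2 - λ - 12 = 0.
Eigenvalues λ = 4, -3.
For λ=4: (A-λI) row 1 is [-7, 14], so an eigenvector is (2, 1).
For λ=-3: (A-λI) row 1 is [0, 14], so an eigenvector is (-1, 0).
General solution: c_1e^(4t)(2,1) + c_2e^(-3t)(-1,0).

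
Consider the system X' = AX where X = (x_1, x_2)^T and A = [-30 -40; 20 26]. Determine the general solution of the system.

Coefficient matrix A = [[-30, -40], [20, 26]].
Characteristic polynomial det(A - λI) = λ^2 + 4λ + 20 = 0.
Eigenvalues λ = -2 ± 4i (complex conjugate pair).
For λ=-2+4i: an eigenvector is (-1,1) - i(-3,2) = (-1 + 3i, 1 - 2i).
A real fundamental pair from Re and Im of e^((-2+4i)t)v: X_1 = e^(-2t)(cos(4t)·(-1,1) + sin(4t)·(-3,2)), X_2 = e^(-2t)(sin(4t)·(-1,1) - cos(4t)·(-3,2)).
General solution: C_1X_1 + C_2X_2.

x_1(t) = -3C_1e^(-2t)sin(4t) - C_1e^(-2t)cos(4t) - C_2e^(-2t)sin(4t) + 3C_2e^(-2t)cos(4t), x_2(t) = 2C_1e^(-2t)sin(4t) + C_1e^(-2t)cos(4t) + C_2e^(-2t)sin(4t) - 2C_2e^(-2t)cos(4t)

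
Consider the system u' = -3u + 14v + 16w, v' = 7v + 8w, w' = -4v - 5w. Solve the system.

Coefficient matrix A = [[-3, 14, 16], [0, 7, 8], [0, -4, -5]].
det(A - λI) = 0 gives eigenvalues λ = -3, -1, 3.
For λ=-3: eigenvector (1,0,0).
For λ=-1: eigenvector (1,-1,1).
For λ=3: eigenvector (-2,-2,1).
General solution: K_1e^(-3t)(1,0,0) + K_2e^(-t)(1,-1,1) + K_3e^(3t)(-2,-2,1).

u(t) = K_1e^(-3t) + K_2e^(-t) - 2K_3e^(3t), v(t) = -K_2e^(-t) - 2K_3e^(3t), w(t) = K_2e^(-t) + K_3e^(3t)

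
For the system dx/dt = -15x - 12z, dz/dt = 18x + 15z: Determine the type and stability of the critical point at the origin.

A = [[-15,-12],[18,15]]; det(A-λI) = λ^2 - 9.
λ = 3, -3: opposite signs.

saddle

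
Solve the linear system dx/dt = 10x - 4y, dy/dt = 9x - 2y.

x(t) = -2K_1e^(4t) - 2K_2te^(4t) - K_2e^(4t), y(t) = -3K_1e^(4t) - 3K_2te^(4t) - K_2e^(4t)

Coefficient matrix A = [[10, -4], [9, -2]].
Characteristic polynomial det(A - λI) = λ^2 - 8λ + 16 = 0.
Single eigenvalue λ = 4 with algebraic multiplicity 2.
Eigenvector v = (-2,-3); generalized eigenvector w with (A-λI)w=v is (-1,-1).
General solution: e^(4t)[K_1·v + K_2·(t·v + w)].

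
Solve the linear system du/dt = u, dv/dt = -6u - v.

Coefficient matrix A = [[1, 0], [-6, -1]].
Characteristic polynomial det(A - λI) = λ^2 - 1 = 0.
Eigenvalues λ = 1, -1.
For λ=1: (A-λI) row 2 is [-6, -2], so an eigenvector is (-1, 3).
For λ=-1: (A-λI) row 1 is [2, 0], so an eigenvector is (0, 1).
General solution: K_1e^(t)(-1,3) + K_2e^(-t)(0,1).

u(t) = -K_1e^(t), v(t) = 3K_1e^(t) + K_2e^(-t)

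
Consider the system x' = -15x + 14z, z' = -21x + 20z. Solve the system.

Coefficient matrix A = [[-15, 14], [-21, 20]].
Characteristic polynomial det(A - λI) = λ^2 - 5λ - 6 = 0.
Eigenvalues λ = -1, 6.
For λ=-1: (A-λI) row 1 is [-14, 14], so an eigenvector is (-1, -1).
For λ=6: (A-λI) row 1 is [-21, 14], so an eigenvector is (-2, -3).
General solution: C_1e^(-t)(-1,-1) + C_2e^(6t)(-2,-3).

x(t) = -C_1e^(-t) - 2C_2e^(6t), z(t) = -C_1e^(-t) - 3C_2e^(6t)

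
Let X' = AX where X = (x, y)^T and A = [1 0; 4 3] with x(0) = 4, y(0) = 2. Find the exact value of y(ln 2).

A = [[1,0],[4,3]]; eigenvalues λ = 3, 1.
Eigenvectors: (0,1) for λ=3, (1,-2) for λ=1.
From the initial condition, c_1 = 10, c_2 = 4.
y(ln 2) = (10)(2^3)(1) + (4)(2^1)(-2) = 64.

64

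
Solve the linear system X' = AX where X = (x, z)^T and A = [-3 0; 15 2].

Coefficient matrix A = [[-3, 0], [15, 2]].
Characteristic polynomial det(A - λI) = λ^2 + λ - 6 = 0.
Eigenvalues λ = -3, 2.
For λ=-3: (A-λI) row 2 is [15, 5], so an eigenvector is (1, -3).
For λ=2: (A-λI) row 1 is [-5, 0], so an eigenvector is (0, 1).
General solution: K_1e^(-3t)(1,-3) + K_2e^(2t)(0,1).

x(t) = K_1e^(-3t), z(t) = -3K_1e^(-3t) + K_2e^(2t)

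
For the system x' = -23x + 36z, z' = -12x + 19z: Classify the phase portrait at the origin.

saddle

A = [[-23,36],[-12,19]]; det(A-λI) = λ^2 + 4λ - 5.
λ = -5, 1: opposite signs.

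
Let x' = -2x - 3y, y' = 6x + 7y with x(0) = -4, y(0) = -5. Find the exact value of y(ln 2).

-262

A = [[-2,-3],[6,7]]; eigenvalues λ = 1, 4.
Eigenvectors: (1,-1) for λ=1, (-1,2) for λ=4.
From the initial condition, c_1 = -13, c_2 = -9.
y(ln 2) = (-13)(2^1)(-1) + (-9)(2^4)(2) = -262.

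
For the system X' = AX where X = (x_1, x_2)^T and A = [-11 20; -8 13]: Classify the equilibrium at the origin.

A = [[-11,20],[-8,13]]; det(A-λI) = λ^2 - 2λ + 17.
λ = 1 ± 4i: positive real part.

unstable spiral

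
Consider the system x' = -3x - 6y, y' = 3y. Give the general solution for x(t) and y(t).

Coefficient matrix A = [[-3, -6], [0, 3]].
Characteristic polynomial det(A - λI) = λ^2 - 9 = 0.
Eigenvalues λ = -3, 3.
For λ=-3: (A-λI) row 1 is [0, -6], so an eigenvector is (1, 0).
For λ=3: (A-λI) row 1 is [-6, -6], so an eigenvector is (-1, 1).
General solution: c_1e^(-3t)(1,0) + c_2e^(3t)(-1,1).

x(t) = c_1e^(-3t) - c_2e^(3t), y(t) = c_2e^(3t)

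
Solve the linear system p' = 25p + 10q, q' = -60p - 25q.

Coefficient matrix A = [[25, 10], [-60, -25]].
Characteristic polynomial det(A - λI) = λ^2 - 25 = 0.
Eigenvalues λ = 5, -5.
For λ=5: (A-λI) row 1 is [20, 10], so an eigenvector is (1, -2).
For λ=-5: (A-λI) row 1 is [30, 10], so an eigenvector is (-1, 3).
General solution: c_1e^(5t)(1,-2) + c_2e^(-5t)(-1,3).

p(t) = c_1e^(5t) - c_2e^(-5t), q(t) = -2c_1e^(5t) + 3c_2e^(-5t)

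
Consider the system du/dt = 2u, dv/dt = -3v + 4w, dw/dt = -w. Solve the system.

u(t) = c_1e^(2t), v(t) = c_2e^(-3t) + 2c_3e^(-t), w(t) = c_3e^(-t)

Coefficient matrix A = [[2, 0, 0], [0, -3, 4], [0, 0, -1]].
det(A - λI) = 0 gives eigenvalues λ = 2, -3, -1.
For λ=2: eigenvector (1,0,0).
For λ=-3: eigenvector (0,1,0).
For λ=-1: eigenvector (0,2,1).
General solution: c_1e^(2t)(1,0,0) + c_2e^(-3t)(0,1,0) + c_3e^(-t)(0,2,1).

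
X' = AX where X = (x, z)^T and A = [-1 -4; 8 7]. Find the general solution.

x(t) = -C_1e^(3t)cos(4t) - C_2e^(3t)sin(4t), z(t) = -C_1e^(3t)sin(4t) + C_1e^(3t)cos(4t) + C_2e^(3t)sin(4t) + C_2e^(3t)cos(4t)

Coefficient matrix A = [[-1, -4], [8, 7]].
Characteristic polynomial det(A - λI) = λ^2 - 6λ + 25 = 0.
Eigenvalues λ = 3 ± 4i (complex conjugate pair).
For λ=3+4i: an eigenvector is (-1,1) - i(0,-1) = (-1, 1 + i).
A real fundamental pair from Re and Im of e^((3+4i)t)v: X_1 = e^(3t)(cos(4t)·(-1,1) + sin(4t)·(0,-1)), X_2 = e^(3t)(sin(4t)·(-1,1) - cos(4t)·(0,-1)).
General solution: C_1X_1 + C_2X_2.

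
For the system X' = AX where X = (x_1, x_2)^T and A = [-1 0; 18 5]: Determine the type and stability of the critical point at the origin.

saddle

A = [[-1,0],[18,5]]; det(A-λI) = λ^2 - 4λ - 5.
λ = 5, -1: opposite signs.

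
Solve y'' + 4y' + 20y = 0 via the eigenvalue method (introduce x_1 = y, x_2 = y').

Let x_1 = y, x_2 = y'. Then x_1' = x_2 and x_2' = -20x_1 - 4x_2.
A = [[0,1],[-20,-4]]; det(A-λI) = λ^2 + 4λ + 20.
Eigenvalues λ = -2 ± 4i.

y(t) = c_1e^(-2t)cos(4t) + c_2e^(-2t)sin(4t)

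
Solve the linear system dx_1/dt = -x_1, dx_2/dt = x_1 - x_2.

x_1(t) = -c_2e^(-t), x_2(t) = -c_1e^(-t) - c_2te^(-t) - 3c_2e^(-t)

Coefficient matrix A = [[-1, 0], [1, -1]].
Characteristic polynomial det(A - λI) = λ^2 + 2λ + 1 = 0.
Single eigenvalue λ = -1 with algebraic multiplicity 2.
Eigenvector v = (0,-1); generalized eigenvector w with (A-λI)w=v is (-1,-3).
General solution: e^(-t)[c_1·v + c_2·(t·v + w)].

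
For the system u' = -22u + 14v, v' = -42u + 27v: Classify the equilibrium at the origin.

A = [[-22,14],[-42,27]]; det(A-λI) = λ^2 - 5λ - 6.
λ = 6, -1: opposite signs.

saddle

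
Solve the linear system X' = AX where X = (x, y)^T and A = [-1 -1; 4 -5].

Coefficient matrix A = [[-1, -1], [4, -5]].
Characteristic polynomial det(A - λI) = λ^2 + 6λ + 9 = 0.
Single eigenvalue λ = -3 with algebraic multiplicity 2.
Eigenvector v = (1,2); generalized eigenvector w with (A-λI)w=v is (2,3).
General solution: e^(-3t)[C_1·v + C_2·(t·v + w)].

x(t) = C_1e^(-3t) + C_2te^(-3t) + 2C_2e^(-3t), y(t) = 2C_1e^(-3t) + 2C_2te^(-3t) + 3C_2e^(-3t)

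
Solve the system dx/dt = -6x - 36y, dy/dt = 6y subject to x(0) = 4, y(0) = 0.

x(t) = 4e^(-6t), y(t) = 0

Coefficient matrix A = [[-6, -36], [0, 6]].
Characteristic polynomial det(A - λI) = λ^2 - 36 = 0.
Eigenvalues λ = 6, -6.
For λ=6: (A-λI) row 1 is [-12, -36], so an eigenvector is (3, -1).
For λ=-6: (A-λI) row 1 is [0, -36], so an eigenvector is (-1, 0).
General solution: c_1e^(6t)(3,-1) + c_2e^(-6t)(-1,0).
Applying x(0)=4, y(0)=0 gives c_1=0, c_2=-4.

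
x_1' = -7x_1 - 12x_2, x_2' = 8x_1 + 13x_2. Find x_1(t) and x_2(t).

x_1(t) = 3c_1e^(t) - c_2e^(5t), x_2(t) = -2c_1e^(t) + c_2e^(5t)

Coefficient matrix A = [[-7, -12], [8, 13]].
Characteristic polynomial det(A - λI) = λ^2 - 6λ + 5 = 0.
Eigenvalues λ = 1, 5.
For λ=1: (A-λI) row 1 is [-8, -12], so an eigenvector is (3, -2).
For λ=5: (A-λI) row 1 is [-12, -12], so an eigenvector is (-1, 1).
General solution: c_1e^(t)(3,-2) + c_2e^(5t)(-1,1).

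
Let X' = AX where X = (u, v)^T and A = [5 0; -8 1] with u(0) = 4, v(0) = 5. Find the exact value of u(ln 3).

A = [[5,0],[-8,1]]; eigenvalues λ = 1, 5.
Eigenvectors: (0,1) for λ=1, (1,-2) for λ=5.
From the initial condition, c_1 = 13, c_2 = 4.
u(ln 3) = (13)(3^1)(0) + (4)(3^5)(1) = 972.

972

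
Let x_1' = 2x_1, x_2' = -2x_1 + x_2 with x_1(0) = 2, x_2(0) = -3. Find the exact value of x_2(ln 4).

A = [[2,0],[-2,1]]; eigenvalues λ = 1, 2.
Eigenvectors: (0,1) for λ=1, (1,-2) for λ=2.
From the initial condition, c_1 = 1, c_2 = 2.
x_2(ln 4) = (1)(4^1)(1) + (2)(4^2)(-2) = -60.

-60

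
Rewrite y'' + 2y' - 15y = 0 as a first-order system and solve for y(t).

Let x_1 = y, x_2 = y'. Then x_1' = x_2 and x_2' = 15x_1 - 2x_2.
A = [[0,1],[15,-2]]; det(A-λI) = λ^2 + 2λ - 15.
Eigenvalues λ = 3, -5 with eigenvectors (1,3), (1,-5).

y(t) = c_1e^(3t) + c_2e^(-5t)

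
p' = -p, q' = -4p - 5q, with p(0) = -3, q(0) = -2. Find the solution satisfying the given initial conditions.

Coefficient matrix A = [[-1, 0], [-4, -5]].
Characteristic polynomial det(A - λI) = λ^2 + 6λ + 5 = 0.
Eigenvalues λ = -1, -5.
For λ=-1: (A-λI) row 2 is [-4, -4], so an eigenvector is (1, -1).
For λ=-5: (A-λI) row 1 is [4, 0], so an eigenvector is (0, 1).
General solution: K_1e^(-t)(1,-1) + K_2e^(-5t)(0,1).
Applying p(0)=-3, q(0)=-2 gives K_1=-3, K_2=-5.

p(t) = -3e^(-t), q(t) = 3e^(-t) - 5e^(-5t)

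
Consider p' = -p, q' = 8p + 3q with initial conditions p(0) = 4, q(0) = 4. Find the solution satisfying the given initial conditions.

p(t) = 4e^(-t), q(t) = 12e^(3t) - 8e^(-t)

Coefficient matrix A = [[-1, 0], [8, 3]].
Characteristic polynomial det(A - λI) = λ^2 - 2λ - 3 = 0.
Eigenvalues λ = -1, 3.
For λ=-1: (A-λI) row 2 is [8, 4], so an eigenvector is (1, -2).
For λ=3: (A-λI) row 1 is [-4, 0], so an eigenvector is (0, 1).
General solution: K_1e^(-t)(1,-2) + K_2e^(3t)(0,1).
Applying p(0)=4, q(0)=4 gives K_1=4, K_2=12.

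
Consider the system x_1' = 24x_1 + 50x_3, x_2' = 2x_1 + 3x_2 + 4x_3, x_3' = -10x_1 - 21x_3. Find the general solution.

Coefficient matrix A = [[24, 0, 50], [2, 3, 4], [-10, 0, -21]].
det(A - λI) = 0 gives eigenvalues λ = 4, 3, -1.
For λ=4: eigenvector (5,2,-2).
For λ=3: eigenvector (0,1,0).
For λ=-1: eigenvector (-2,0,1).
General solution: K_1e^(4t)(5,2,-2) + K_2e^(3t)(0,1,0) + K_3e^(-t)(-2,0,1).

x_1(t) = 5K_1e^(4t) - 2K_3e^(-t), x_2(t) = 2K_1e^(4t) + K_2e^(3t), x_3(t) = -2K_1e^(4t) + K_3e^(-t)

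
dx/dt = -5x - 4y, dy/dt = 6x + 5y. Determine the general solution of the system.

Coefficient matrix A = [[-5, -4], [6, 5]].
Characteristic polynomial det(A - λI) = λ^2 - 1 = 0.
Eigenvalues λ = 1, -1.
For λ=1: (A-λI) row 1 is [-6, -4], so an eigenvector is (-2, 3).
For λ=-1: (A-λI) row 1 is [-4, -4], so an eigenvector is (-1, 1).
General solution: C_1e^(t)(-2,3) + C_2e^(-t)(-1,1).

x(t) = -2C_1e^(t) - C_2e^(-t), y(t) = 3C_1e^(t) + C_2e^(-t)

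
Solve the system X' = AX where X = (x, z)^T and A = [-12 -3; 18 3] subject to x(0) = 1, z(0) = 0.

Coefficient matrix A = [[-12, -3], [18, 3]].
Characteristic polynomial det(A - λI) = λ^2 + 9λ + 18 = 0.
Eigenvalues λ = -6, -3.
For λ=-6: (A-λI) row 1 is [-6, -3], so an eigenvector is (-1, 2).
For λ=-3: (A-λI) row 1 is [-9, -3], so an eigenvector is (-1, 3).
General solution: c_1e^(-6t)(-1,2) + c_2e^(-3t)(-1,3).
Applying x(0)=1, z(0)=0 gives c_1=-3, c_2=2.

x(t) = -2e^(-3t) + 3e^(-6t), z(t) = 6e^(-3t) - 6e^(-6t)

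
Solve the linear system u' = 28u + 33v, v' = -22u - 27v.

u(t) = 3C_1e^(6t) - C_2e^(-5t), v(t) = -2C_1e^(6t) + C_2e^(-5t)

Coefficient matrix A = [[28, 33], [-22, -27]].
Characteristic polynomial det(A - λI) = λ^2 - λ - 30 = 0.
Eigenvalues λ = 6, -5.
For λ=6: (A-λI) row 1 is [22, 33], so an eigenvector is (3, -2).
For λ=-5: (A-λI) row 1 is [33, 33], so an eigenvector is (-1, 1).
General solution: C_1e^(6t)(3,-2) + C_2e^(-5t)(-1,1).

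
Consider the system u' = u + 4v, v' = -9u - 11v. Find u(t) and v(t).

Coefficient matrix A = [[1, 4], [-9, -11]].
Characteristic polynomial det(A - λI) = λ^2 + 10λ + 25 = 0.
Single eigenvalue λ = -5 with algebraic multiplicity 2.
Eigenvector v = (2,-3); generalized eigenvector w with (A-λI)w=v is (-1,2).
General solution: e^(-5t)[C_1·v + C_2·(t·v + w)].

u(t) = 2C_1e^(-5t) + 2C_2te^(-5t) - C_2e^(-5t), v(t) = -3C_1e^(-5t) - 3C_2te^(-5t) + 2C_2e^(-5t)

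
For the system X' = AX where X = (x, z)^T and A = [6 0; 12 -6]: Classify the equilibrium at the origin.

A = [[6,0],[12,-6]]; det(A-λI) = λ^2 - 36.
λ = 6, -6: opposite signs.

saddle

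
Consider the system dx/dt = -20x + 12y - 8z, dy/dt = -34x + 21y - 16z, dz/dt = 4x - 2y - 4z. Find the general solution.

x(t) = C_1e^(-4t) - 4C_2e^(-3t) - C_3e^(4t), y(t) = 2C_1e^(-4t) - 7C_2e^(-3t) - 2C_3e^(4t), z(t) = C_1e^(-4t) - 2C_2e^(-3t)

Coefficient matrix A = [[-20, 12, -8], [-34, 21, -16], [4, -2, -4]].
det(A - λI) = 0 gives eigenvalues λ = -4, -3, 4.
For λ=-4: eigenvector (1,2,1).
For λ=-3: eigenvector (-4,-7,-2).
For λ=4: eigenvector (-1,-2,0).
General solution: C_1e^(-4t)(1,2,1) + C_2e^(-3t)(-4,-7,-2) + C_3e^(4t)(-1,-2,0).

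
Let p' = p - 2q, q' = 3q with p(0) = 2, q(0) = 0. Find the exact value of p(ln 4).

8

A = [[1,-2],[0,3]]; eigenvalues λ = 3, 1.
Eigenvectors: (-1,1) for λ=3, (1,0) for λ=1.
From the initial condition, c_1 = 0, c_2 = 2.
p(ln 4) = (0)(4^3)(-1) + (2)(4^1)(1) = 8.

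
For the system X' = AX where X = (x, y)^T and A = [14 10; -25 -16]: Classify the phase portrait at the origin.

A = [[14,10],[-25,-16]]; det(A-λI) = λ^2 + 2λ + 26.
λ = -1 ± 5i: negative real part.

stable spiral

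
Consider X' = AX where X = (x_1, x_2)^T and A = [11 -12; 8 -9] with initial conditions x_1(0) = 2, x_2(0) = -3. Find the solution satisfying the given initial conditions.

x_1(t) = 15e^(3t) - 13e^(-t), x_2(t) = 10e^(3t) - 13e^(-t)

Coefficient matrix A = [[11, -12], [8, -9]].
Characteristic polynomial det(A - λI) = λ^2 - 2λ - 3 = 0.
Eigenvalues λ = -1, 3.
For λ=-1: (A-λI) row 1 is [12, -12], so an eigenvector is (-1, -1).
For λ=3: (A-λI) row 1 is [8, -12], so an eigenvector is (-3, -2).
General solution: K_1e^(-t)(-1,-1) + K_2e^(3t)(-3,-2).
Applying x_1(0)=2, x_2(0)=-3 gives K_1=13, K_2=-5.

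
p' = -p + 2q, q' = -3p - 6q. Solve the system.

Coefficient matrix A = [[-1, 2], [-3, -6]].
Characteristic polynomial det(A - λI) = λ^2 + 7λ + 12 = 0.
Eigenvalues λ = -4, -3.
For λ=-4: (A-λI) row 1 is [3, 2], so an eigenvector is (-2, 3).
For λ=-3: (A-λI) row 1 is [2, 2], so an eigenvector is (-1, 1).
General solution: c_1e^(-4t)(-2,3) + c_2e^(-3t)(-1,1).

p(t) = -2c_1e^(-4t) - c_2e^(-3t), q(t) = 3c_1e^(-4t) + c_2e^(-3t)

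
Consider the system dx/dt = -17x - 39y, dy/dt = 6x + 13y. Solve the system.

Coefficient matrix A = [[-17, -39], [6, 13]].
Characteristic polynomial det(A - λI) = λ^2 + 4λ + 13 = 0.
Eigenvalues λ = -2 ± 3i (complex conjugate pair).
For λ=-2+3i: an eigenvector is (3,-1) - i(-2,1) = (3 + 2i, -1 - i).
A real fundamental pair from Re and Im of e^((-2+3i)t)v: X_1 = e^(-2t)(cos(3t)·(3,-1) + sin(3t)·(-2,1)), X_2 = e^(-2t)(sin(3t)·(3,-1) - cos(3t)·(-2,1)).
General solution: K_1X_1 + K_2X_2.

x(t) = -2K_1e^(-2t)sin(3t) + 3K_1e^(-2t)cos(3t) + 3K_2e^(-2t)sin(3t) + 2K_2e^(-2t)cos(3t), y(t) = K_1e^(-2t)sin(3t) - K_1e^(-2t)cos(3t) - K_2e^(-2t)sin(3t) - K_2e^(-2t)cos(3t)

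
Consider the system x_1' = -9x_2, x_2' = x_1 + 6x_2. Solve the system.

Coefficient matrix A = [[0, -9], [1, 6]].
Characteristic polynomial det(A - λI) = λ^2 - 6λ + 9 = 0.
Single eigenvalue λ = 3 with algebraic multiplicity 2.
Eigenvector v = (-3,1); generalized eigenvector w with (A-λI)w=v is (-2,1).
General solution: e^(3t)[K_1·v + K_2·(t·v + w)].

x_1(t) = -3K_1e^(3t) - 3K_2te^(3t) - 2K_2e^(3t), x_2(t) = K_1e^(3t) + K_2te^(3t) + K_2e^(3t)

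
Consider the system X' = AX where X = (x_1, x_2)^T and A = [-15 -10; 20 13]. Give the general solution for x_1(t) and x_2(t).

Coefficient matrix A = [[-15, -10], [20, 13]].
Characteristic polynomial det(A - λI) = λ^2 + 2λ + 5 = 0.
Eigenvalues λ = -1 ± 2i (complex conjugate pair).
For λ=-1+2i: an eigenvector is (1,-1) - i(-2,3) = (1 + 2i, -1 - 3i).
A real fundamental pair from Re and Im of e^((-1+2i)t)v: X_1 = e^(-t)(cos(2t)·(1,-1) + sin(2t)·(-2,3)), X_2 = e^(-t)(sin(2t)·(1,-1) - cos(2t)·(-2,3)).
General solution: C_1X_1 + C_2X_2.

x_1(t) = -2C_1e^(-t)sin(2t) + C_1e^(-t)cos(2t) + C_2e^(-t)sin(2t) + 2C_2e^(-t)cos(2t), x_2(t) = 3C_1e^(-t)sin(2t) - C_1e^(-t)cos(2t) - C_2e^(-t)sin(2t) - 3C_2e^(-t)cos(2t)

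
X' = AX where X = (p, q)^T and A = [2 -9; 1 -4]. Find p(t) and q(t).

p(t) = -3C_1e^(-t) - 3C_2te^(-t) + 2C_2e^(-t), q(t) = -C_1e^(-t) - C_2te^(-t) + C_2e^(-t)

Coefficient matrix A = [[2, -9], [1, -4]].
Characteristic polynomial det(A - λI) = λ^2 + 2λ + 1 = 0.
Single eigenvalue λ = -1 with algebraic multiplicity 2.
Eigenvector v = (-3,-1); generalized eigenvector w with (A-λI)w=v is (2,1).
General solution: e^(-t)[C_1·v + C_2·(t·v + w)].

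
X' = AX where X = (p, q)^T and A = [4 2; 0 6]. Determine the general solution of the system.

Coefficient matrix A = [[4, 2], [0, 6]].
Characteristic polynomial det(A - λI) = λ^2 - 10λ + 24 = 0.
Eigenvalues λ = 4, 6.
For λ=4: (A-λI) row 1 is [0, 2], so an eigenvector is (-1, 0).
For λ=6: (A-λI) row 1 is [-2, 2], so an eigenvector is (1, 1).
General solution: C_1e^(4t)(-1,0) + C_2e^(6t)(1,1).

p(t) = -C_1e^(4t) + C_2e^(6t), q(t) = C_2e^(6t)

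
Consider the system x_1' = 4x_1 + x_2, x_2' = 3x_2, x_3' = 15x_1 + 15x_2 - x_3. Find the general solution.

x_1(t) = -C_1e^(3t) + C_2e^(4t), x_2(t) = C_1e^(3t), x_3(t) = 3C_2e^(4t) + C_3e^(-t)

Coefficient matrix A = [[4, 1, 0], [0, 3, 0], [15, 15, -1]].
det(A - λI) = 0 gives eigenvalues λ = 3, 4, -1.
For λ=3: eigenvector (-1,1,0).
For λ=4: eigenvector (1,0,3).
For λ=-1: eigenvector (0,0,1).
General solution: C_1e^(3t)(-1,1,0) + C_2e^(4t)(1,0,3) + C_3e^(-t)(0,0,1).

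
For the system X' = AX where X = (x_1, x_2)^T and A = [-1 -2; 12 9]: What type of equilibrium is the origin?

unstable node

A = [[-1,-2],[12,9]]; det(A-λI) = λ^2 - 8λ + 15.
λ = 3, 5: both positive.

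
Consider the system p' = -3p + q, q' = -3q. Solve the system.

p(t) = C_1e^(-3t) + C_2te^(-3t) - 2C_2e^(-3t), q(t) = C_2e^(-3t)

Coefficient matrix A = [[-3, 1], [0, -3]].
Characteristic polynomial det(A - λI) = λ^2 + 6λ + 9 = 0.
Single eigenvalue λ = -3 with algebraic multiplicity 2.
Eigenvector v = (1,0); generalized eigenvector w with (A-λI)w=v is (-2,1).
General solution: e^(-3t)[C_1·v + C_2·(t·v + w)].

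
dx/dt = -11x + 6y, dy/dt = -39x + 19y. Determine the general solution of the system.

x(t) = -c_1e^(4t)sin(3t) - c_1e^(4t)cos(3t) - c_2e^(4t)sin(3t) + c_2e^(4t)cos(3t), y(t) = -2c_1e^(4t)sin(3t) - 3c_1e^(4t)cos(3t) - 3c_2e^(4t)sin(3t) + 2c_2e^(4t)cos(3t)

Coefficient matrix A = [[-11, 6], [-39, 19]].
Characteristic polynomial det(A - λI) = λ^2 - 8λ + 25 = 0.
Eigenvalues λ = 4 ± 3i (complex conjugate pair).
For λ=4+3i: an eigenvector is (-1,-3) - i(-1,-2) = (-1 + i, -3 + 2i).
A real fundamental pair from Re and Im of e^((4+3i)t)v: X_1 = e^(4t)(cos(3t)·(-1,-3) + sin(3t)·(-1,-2)), X_2 = e^(4t)(sin(3t)·(-1,-3) - cos(3t)·(-1,-2)).
General solution: c_1X_1 + c_2X_2.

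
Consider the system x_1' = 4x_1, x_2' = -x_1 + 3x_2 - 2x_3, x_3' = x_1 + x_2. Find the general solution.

x_1(t) = K_1e^(4t), x_2(t) = -K_1e^(4t) - K_2e^(t) + 2K_3e^(2t), x_3(t) = -K_2e^(t) + K_3e^(2t)

Coefficient matrix A = [[4, 0, 0], [-1, 3, -2], [1, 1, 0]].
det(A - λI) = 0 gives eigenvalues λ = 4, 1, 2.
For λ=4: eigenvector (1,-1,0).
For λ=1: eigenvector (0,-1,-1).
For λ=2: eigenvector (0,2,1).
General solution: K_1e^(4t)(1,-1,0) + K_2e^(t)(0,-1,-1) + K_3e^(2t)(0,2,1).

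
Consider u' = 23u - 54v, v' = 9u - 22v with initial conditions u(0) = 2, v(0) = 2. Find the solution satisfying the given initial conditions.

u(t) = -6e^(5t) + 8e^(-4t), v(t) = -2e^(5t) + 4e^(-4t)

Coefficient matrix A = [[23, -54], [9, -22]].
Characteristic polynomial det(A - λI) = λ^2 - λ - 20 = 0.
Eigenvalues λ = -4, 5.
For λ=-4: (A-λI) row 1 is [27, -54], so an eigenvector is (-2, -1).
For λ=5: (A-λI) row 1 is [18, -54], so an eigenvector is (-3, -1).
General solution: C_1e^(-4t)(-2,-1) + C_2e^(5t)(-3,-1).
Applying u(0)=2, v(0)=2 gives C_1=-4, C_2=2.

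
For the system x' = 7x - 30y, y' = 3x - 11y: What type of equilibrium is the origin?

stable spiral

A = [[7,-30],[3,-11]]; det(A-λI) = λ^2 + 4λ + 13.
λ = -2 ± 3i: negative real part.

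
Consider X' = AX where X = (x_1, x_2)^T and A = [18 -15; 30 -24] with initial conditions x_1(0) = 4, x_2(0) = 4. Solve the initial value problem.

x_1(t) = 8e^(-3t)sin(3t) + 4e^(-3t)cos(3t), x_2(t) = 12e^(-3t)sin(3t) + 4e^(-3t)cos(3t)

Coefficient matrix A = [[18, -15], [30, -24]].
Characteristic polynomial det(A - λI) = λ^2 + 6λ + 18 = 0.
Eigenvalues λ = -3 ± 3i (complex conjugate pair).
For λ=-3+3i: an eigenvector is (-1,-1) - i(-2,-3) = (-1 + 2i, -1 + 3i).
A real fundamental pair from Re and Im of e^((-3+3i)t)v: X_1 = e^(-3t)(cos(3t)·(-1,-1) + sin(3t)·(-2,-3)), X_2 = e^(-3t)(sin(3t)·(-1,-1) - cos(3t)·(-2,-3)).
General solution: C_1X_1 + C_2X_2.
Applying x_1(0)=4, x_2(0)=4 gives C_1=-4, C_2=0.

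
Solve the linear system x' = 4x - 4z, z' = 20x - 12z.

x(t) = c_1e^(-4t)cos(4t) + c_2e^(-4t)sin(4t), z(t) = c_1e^(-4t)sin(4t) + 2c_1e^(-4t)cos(4t) + 2c_2e^(-4t)sin(4t) - c_2e^(-4t)cos(4t)

Coefficient matrix A = [[4, -4], [20, -12]].
Characteristic polynomial det(A - λI) = λ^2 + 8λ + 32 = 0.
Eigenvalues λ = -4 ± 4i (complex conjugate pair).
For λ=-4+4i: an eigenvector is (1,2) - i(0,1) = (1, 2 - i).
A real fundamental pair from Re and Im of e^((-4+4i)t)v: X_1 = e^(-4t)(cos(4t)·(1,2) + sin(4t)·(0,1)), X_2 = e^(-4t)(sin(4t)·(1,2) - cos(4t)·(0,1)).
General solution: c_1X_1 + c_2X_2.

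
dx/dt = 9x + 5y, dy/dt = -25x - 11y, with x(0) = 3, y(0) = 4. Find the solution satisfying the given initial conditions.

x(t) = 10e^(-t)sin(5t) + 3e^(-t)cos(5t), y(t) = -23e^(-t)sin(5t) + 4e^(-t)cos(5t)

Coefficient matrix A = [[9, 5], [-25, -11]].
Characteristic polynomial det(A - λI) = λ^2 + 2λ + 26 = 0.
Eigenvalues λ = -1 ± 5i (complex conjugate pair).
For λ=-1+5i: an eigenvector is (-1,2) - i(0,1) = (-1, 2 - i).
A real fundamental pair from Re and Im of e^((-1+5i)t)v: X_1 = e^(-t)(cos(5t)·(-1,2) + sin(5t)·(0,1)), X_2 = e^(-t)(sin(5t)·(-1,2) - cos(5t)·(0,1)).
General solution: C_1X_1 + C_2X_2.
Applying x(0)=3, y(0)=4 gives C_1=-3, C_2=-10.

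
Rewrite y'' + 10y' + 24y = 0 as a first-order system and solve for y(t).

Let x_1 = y, x_2 = y'. Then x_1' = x_2 and x_2' = -24x_1 - 10x_2.
A = [[0,1],[-24,-10]]; det(A-λI) = λ^2 + 10λ + 24.
Eigenvalues λ = -6, -4 with eigenvectors (1,-6), (1,-4).

y(t) = c_1e^(-6t) + c_2e^(-4t)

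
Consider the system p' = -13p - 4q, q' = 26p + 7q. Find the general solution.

p(t) = -C_1e^(-3t)sin(2t) - C_1e^(-3t)cos(2t) - C_2e^(-3t)sin(2t) + C_2e^(-3t)cos(2t), q(t) = 2C_1e^(-3t)sin(2t) + 3C_1e^(-3t)cos(2t) + 3C_2e^(-3t)sin(2t) - 2C_2e^(-3t)cos(2t)

Coefficient matrix A = [[-13, -4], [26, 7]].
Characteristic polynomial det(A - λI) = λ^2 + 6λ + 13 = 0.
Eigenvalues λ = -3 ± 2i (complex conjugate pair).
For λ=-3+2i: an eigenvector is (-1,3) - i(-1,2) = (-1 + i, 3 - 2i).
A real fundamental pair from Re and Im of e^((-3+2i)t)v: X_1 = e^(-3t)(cos(2t)·(-1,3) + sin(2t)·(-1,2)), X_2 = e^(-3t)(sin(2t)·(-1,3) - cos(2t)·(-1,2)).
General solution: C_1X_1 + C_2X_2.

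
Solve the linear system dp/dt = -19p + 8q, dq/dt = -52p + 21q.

p(t) = -C_1e^(t)sin(4t) + C_1e^(t)cos(4t) + C_2e^(t)sin(4t) + C_2e^(t)cos(4t), q(t) = -3C_1e^(t)sin(4t) + 2C_1e^(t)cos(4t) + 2C_2e^(t)sin(4t) + 3C_2e^(t)cos(4t)

Coefficient matrix A = [[-19, 8], [-52, 21]].
Characteristic polynomial det(A - λI) = λ^2 - 2λ + 17 = 0.
Eigenvalues λ = 1 ± 4i (complex conjugate pair).
For λ=1+4i: an eigenvector is (1,2) - i(-1,-3) = (1 + i, 2 + 3i).
A real fundamental pair from Re and Im of e^((1+4i)t)v: X_1 = e^(t)(cos(4t)·(1,2) + sin(4t)·(-1,-3)), X_2 = e^(t)(sin(4t)·(1,2) - cos(4t)·(-1,-3)).
General solution: C_1X_1 + C_2X_2.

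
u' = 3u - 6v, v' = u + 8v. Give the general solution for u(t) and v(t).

Coefficient matrix A = [[3, -6], [1, 8]].
Characteristic polynomial det(A - λI) = λ^2 - 11λ + 30 = 0.
Eigenvalues λ = 5, 6.
For λ=5: (A-λI) row 1 is [-2, -6], so an eigenvector is (3, -1).
For λ=6: (A-λI) row 1 is [-3, -6], so an eigenvector is (-2, 1).
General solution: K_1e^(5t)(3,-1) + K_2e^(6t)(-2,1).

u(t) = 3K_1e^(5t) - 2K_2e^(6t), v(t) = -K_1e^(5t) + K_2e^(6t)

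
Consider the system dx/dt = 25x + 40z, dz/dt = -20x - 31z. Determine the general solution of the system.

Coefficient matrix A = [[25, 40], [-20, -31]].
Characteristic polynomial det(A - λI) = λ^2 + 6λ + 25 = 0.
Eigenvalues λ = -3 ± 4i (complex conjugate pair).
For λ=-3+4i: an eigenvector is (3,-2) - i(1,-1) = (3 - i, -2 + i).
A real fundamental pair from Re and Im of e^((-3+4i)t)v: X_1 = e^(-3t)(cos(4t)·(3,-2) + sin(4t)·(1,-1)), X_2 = e^(-3t)(sin(4t)·(3,-2) - cos(4t)·(1,-1)).
General solution: c_1X_1 + c_2X_2.

x(t) = c_1e^(-3t)sin(4t) + 3c_1e^(-3t)cos(4t) + 3c_2e^(-3t)sin(4t) - c_2e^(-3t)cos(4t), z(t) = -c_1e^(-3t)sin(4t) - 2c_1e^(-3t)cos(4t) - 2c_2e^(-3t)sin(4t) + c_2e^(-3t)cos(4t)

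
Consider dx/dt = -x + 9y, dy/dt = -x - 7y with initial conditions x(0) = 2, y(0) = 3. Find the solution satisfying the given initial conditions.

Coefficient matrix A = [[-1, 9], [-1, -7]].
Characteristic polynomial det(A - λI) = λ^2 + 8λ + 16 = 0.
Single eigenvalue λ = -4 with algebraic multiplicity 2.
Eigenvector v = (3,-1); generalized eigenvector w with (A-λI)w=v is (1,0).
General solution: e^(-4t)[K_1·v + K_2·(t·v + w)].
Applying x(0)=2, y(0)=3 gives K_1=-3, K_2=11.

x(t) = 33te^(-4t) + 2e^(-4t), y(t) = -11te^(-4t) + 3e^(-4t)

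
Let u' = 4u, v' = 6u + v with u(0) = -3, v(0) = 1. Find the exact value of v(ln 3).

A = [[4,0],[6,1]]; eigenvalues λ = 1, 4.
Eigenvectors: (0,-1) for λ=1, (1,2) for λ=4.
From the initial condition, c_1 = -7, c_2 = -3.
v(ln 3) = (-7)(3^1)(-1) + (-3)(3^4)(2) = -465.

-465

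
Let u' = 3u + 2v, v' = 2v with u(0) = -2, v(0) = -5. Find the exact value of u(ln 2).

A = [[3,2],[0,2]]; eigenvalues λ = 3, 2.
Eigenvectors: (1,0) for λ=3, (2,-1) for λ=2.
From the initial condition, c_1 = -12, c_2 = 5.
u(ln 2) = (-12)(2^3)(1) + (5)(2^2)(2) = -56.

-56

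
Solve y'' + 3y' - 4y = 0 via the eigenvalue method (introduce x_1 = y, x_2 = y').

Let x_1 = y, x_2 = y'. Then x_1' = x_2 and x_2' = 4x_1 - 3x_2.
A = [[0,1],[4,-3]]; det(A-λI) = λ^2 + 3λ - 4.
Eigenvalues λ = 1, -4 with eigenvectors (1,1), (1,-4).

y(t) = K_1e^(t) + K_2e^(-4t)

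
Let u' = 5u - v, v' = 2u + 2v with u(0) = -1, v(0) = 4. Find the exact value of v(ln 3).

A = [[5,-1],[2,2]]; eigenvalues λ = 3, 4.
Eigenvectors: (-1,-2) for λ=3, (-1,-1) for λ=4.
From the initial condition, c_1 = -5, c_2 = 6.
v(ln 3) = (-5)(3^3)(-2) + (6)(3^4)(-1) = -216.

-216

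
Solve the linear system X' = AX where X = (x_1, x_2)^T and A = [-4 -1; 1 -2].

x_1(t) = -c_1e^(-3t) - c_2te^(-3t) + c_2e^(-3t), x_2(t) = c_1e^(-3t) + c_2te^(-3t)

Coefficient matrix A = [[-4, -1], [1, -2]].
Characteristic polynomial det(A - λI) = λ^2 + 6λ + 9 = 0.
Single eigenvalue λ = -3 with algebraic multiplicity 2.
Eigenvector v = (-1,1); generalized eigenvector w with (A-λI)w=v is (1,0).
General solution: e^(-3t)[c_1·v + c_2·(t·v + w)].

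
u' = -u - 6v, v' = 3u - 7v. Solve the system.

Coefficient matrix A = [[-1, -6], [3, -7]].
Characteristic polynomial det(A - λI) = λ^2 + 8λ + 25 = 0.
Eigenvalues λ = -4 ± 3i (complex conjugate pair).
For λ=-4+3i: an eigenvector is (-1,-1) - i(1,0) = (-1 - i, -1).
A real fundamental pair from Re and Im of e^((-4+3i)t)v: X_1 = e^(-4t)(cos(3t)·(-1,-1) + sin(3t)·(1,0)), X_2 = e^(-4t)(sin(3t)·(-1,-1) - cos(3t)·(1,0)).
General solution: K_1X_1 + K_2X_2.

u(t) = K_1e^(-4t)sin(3t) - K_1e^(-4t)cos(3t) - K_2e^(-4t)sin(3t) - K_2e^(-4t)cos(3t), v(t) = -K_1e^(-4t)cos(3t) - K_2e^(-4t)sin(3t)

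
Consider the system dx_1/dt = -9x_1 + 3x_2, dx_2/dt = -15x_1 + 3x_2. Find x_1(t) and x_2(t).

x_1(t) = K_1e^(-3t)cos(3t) + K_2e^(-3t)sin(3t), x_2(t) = -K_1e^(-3t)sin(3t) + 2K_1e^(-3t)cos(3t) + 2K_2e^(-3t)sin(3t) + K_2e^(-3t)cos(3t)

Coefficient matrix A = [[-9, 3], [-15, 3]].
Characteristic polynomial det(A - λI) = λ^2 + 6λ + 18 = 0.
Eigenvalues λ = -3 ± 3i (complex conjugate pair).
For λ=-3+3i: an eigenvector is (1,2) - i(0,-1) = (1, 2 + i).
A real fundamental pair from Re and Im of e^((-3+3i)t)v: X_1 = e^(-3t)(cos(3t)·(1,2) + sin(3t)·(0,-1)), X_2 = e^(-3t)(sin(3t)·(1,2) - cos(3t)·(0,-1)).
General solution: K_1X_1 + K_2X_2.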